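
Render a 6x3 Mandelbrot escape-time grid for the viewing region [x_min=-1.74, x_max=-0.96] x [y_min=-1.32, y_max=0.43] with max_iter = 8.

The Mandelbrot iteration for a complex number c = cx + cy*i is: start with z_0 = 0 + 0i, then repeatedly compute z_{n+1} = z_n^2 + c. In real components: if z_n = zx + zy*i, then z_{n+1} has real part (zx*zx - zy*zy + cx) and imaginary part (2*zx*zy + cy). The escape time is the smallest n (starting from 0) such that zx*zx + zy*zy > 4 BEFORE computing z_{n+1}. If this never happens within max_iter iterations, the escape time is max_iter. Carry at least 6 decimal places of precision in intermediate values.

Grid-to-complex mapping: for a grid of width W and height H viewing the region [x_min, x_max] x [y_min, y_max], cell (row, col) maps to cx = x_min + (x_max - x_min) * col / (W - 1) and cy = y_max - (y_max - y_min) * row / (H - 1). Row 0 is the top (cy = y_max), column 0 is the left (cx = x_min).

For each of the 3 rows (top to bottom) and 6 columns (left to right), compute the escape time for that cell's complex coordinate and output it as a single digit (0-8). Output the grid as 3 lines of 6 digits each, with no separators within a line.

Answer: 334866
334766
112222

Derivation:
(row=0, col=0): c = -1.7400 + 0.4300i → escape time 3
(row=0, col=1): c = -1.5840 + 0.4300i → escape time 3
(row=0, col=2): c = -1.4280 + 0.4300i → escape time 4
(row=0, col=3): c = -1.2720 + 0.4300i → escape time 8
(row=0, col=4): c = -1.1160 + 0.4300i → escape time 6
(row=0, col=5): c = -0.9600 + 0.4300i → escape time 6
(row=1, col=0): c = -1.7400 + -0.4450i → escape time 3
(row=1, col=1): c = -1.5840 + -0.4450i → escape time 3
(row=1, col=2): c = -1.4280 + -0.4450i → escape time 4
(row=1, col=3): c = -1.2720 + -0.4450i → escape time 7
(row=1, col=4): c = -1.1160 + -0.4450i → escape time 6
(row=1, col=5): c = -0.9600 + -0.4450i → escape time 6
(row=2, col=0): c = -1.7400 + -1.3200i → escape time 1
(row=2, col=1): c = -1.5840 + -1.3200i → escape time 1
(row=2, col=2): c = -1.4280 + -1.3200i → escape time 2
(row=2, col=3): c = -1.2720 + -1.3200i → escape time 2
(row=2, col=4): c = -1.1160 + -1.3200i → escape time 2
(row=2, col=5): c = -0.9600 + -1.3200i → escape time 2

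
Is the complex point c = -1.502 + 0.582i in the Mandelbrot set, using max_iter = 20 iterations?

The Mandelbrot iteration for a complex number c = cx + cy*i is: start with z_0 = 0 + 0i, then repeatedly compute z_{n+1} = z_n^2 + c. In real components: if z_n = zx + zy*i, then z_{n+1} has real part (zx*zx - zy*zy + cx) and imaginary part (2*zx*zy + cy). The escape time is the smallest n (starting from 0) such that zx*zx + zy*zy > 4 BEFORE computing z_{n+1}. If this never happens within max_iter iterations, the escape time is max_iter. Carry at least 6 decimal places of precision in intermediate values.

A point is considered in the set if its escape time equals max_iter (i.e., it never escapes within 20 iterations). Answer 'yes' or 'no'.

Answer: no

Derivation:
z_0 = 0 + 0i, c = -1.5020 + 0.5820i
Iter 1: z = -1.5020 + 0.5820i, |z|^2 = 2.5947
Iter 2: z = 0.4153 + -1.1663i, |z|^2 = 1.5328
Iter 3: z = -2.6899 + -0.3867i, |z|^2 = 7.3849
Escaped at iteration 3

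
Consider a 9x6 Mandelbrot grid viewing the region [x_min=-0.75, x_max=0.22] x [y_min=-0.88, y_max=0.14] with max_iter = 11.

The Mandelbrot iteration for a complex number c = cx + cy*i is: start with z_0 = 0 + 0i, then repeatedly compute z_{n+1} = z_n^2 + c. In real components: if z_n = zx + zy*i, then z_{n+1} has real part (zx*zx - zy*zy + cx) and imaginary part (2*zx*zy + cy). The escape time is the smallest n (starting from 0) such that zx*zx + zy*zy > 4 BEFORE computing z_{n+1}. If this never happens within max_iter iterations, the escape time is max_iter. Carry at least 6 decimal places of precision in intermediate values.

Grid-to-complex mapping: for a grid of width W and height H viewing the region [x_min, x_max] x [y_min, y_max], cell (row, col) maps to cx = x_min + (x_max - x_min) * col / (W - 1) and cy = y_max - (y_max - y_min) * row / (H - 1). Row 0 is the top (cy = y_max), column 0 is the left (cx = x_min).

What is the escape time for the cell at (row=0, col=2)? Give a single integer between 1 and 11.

Answer: 11

Derivation:
z_0 = 0 + 0i, c = -0.5075 + 0.1400i
Iter 1: z = -0.5075 + 0.1400i, |z|^2 = 0.2772
Iter 2: z = -0.2695 + -0.0021i, |z|^2 = 0.0727
Iter 3: z = -0.4349 + 0.1411i, |z|^2 = 0.2090
Iter 4: z = -0.3383 + 0.0173i, |z|^2 = 0.1148
Iter 5: z = -0.3933 + 0.1283i, |z|^2 = 0.1712
Iter 6: z = -0.3693 + 0.0391i, |z|^2 = 0.1379
Iter 7: z = -0.3727 + 0.1112i, |z|^2 = 0.1512
Iter 8: z = -0.3810 + 0.0571i, |z|^2 = 0.1484
Iter 9: z = -0.3656 + 0.0965i, |z|^2 = 0.1430
Iter 10: z = -0.3831 + 0.0695i, |z|^2 = 0.1516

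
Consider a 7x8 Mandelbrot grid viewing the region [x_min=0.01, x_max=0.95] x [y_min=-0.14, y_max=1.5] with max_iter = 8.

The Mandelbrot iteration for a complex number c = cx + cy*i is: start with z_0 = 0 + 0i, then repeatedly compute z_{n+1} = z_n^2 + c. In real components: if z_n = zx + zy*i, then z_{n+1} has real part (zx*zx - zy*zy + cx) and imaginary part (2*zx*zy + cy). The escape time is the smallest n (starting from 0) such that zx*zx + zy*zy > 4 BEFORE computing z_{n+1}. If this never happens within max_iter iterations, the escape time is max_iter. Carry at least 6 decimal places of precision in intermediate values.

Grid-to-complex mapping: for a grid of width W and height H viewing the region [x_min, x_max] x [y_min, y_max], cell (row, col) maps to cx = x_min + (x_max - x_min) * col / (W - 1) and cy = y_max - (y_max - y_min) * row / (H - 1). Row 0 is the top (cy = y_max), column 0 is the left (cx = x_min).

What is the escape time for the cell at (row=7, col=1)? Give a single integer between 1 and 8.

Answer: 8

Derivation:
z_0 = 0 + 0i, c = 0.1667 + -0.1400i
Iter 1: z = 0.1667 + -0.1400i, |z|^2 = 0.0474
Iter 2: z = 0.1748 + -0.1867i, |z|^2 = 0.0654
Iter 3: z = 0.1624 + -0.2053i, |z|^2 = 0.0685
Iter 4: z = 0.1509 + -0.2067i, |z|^2 = 0.0655
Iter 5: z = 0.1467 + -0.2024i, |z|^2 = 0.0625
Iter 6: z = 0.1472 + -0.1994i, |z|^2 = 0.0614
Iter 7: z = 0.1486 + -0.1987i, |z|^2 = 0.0616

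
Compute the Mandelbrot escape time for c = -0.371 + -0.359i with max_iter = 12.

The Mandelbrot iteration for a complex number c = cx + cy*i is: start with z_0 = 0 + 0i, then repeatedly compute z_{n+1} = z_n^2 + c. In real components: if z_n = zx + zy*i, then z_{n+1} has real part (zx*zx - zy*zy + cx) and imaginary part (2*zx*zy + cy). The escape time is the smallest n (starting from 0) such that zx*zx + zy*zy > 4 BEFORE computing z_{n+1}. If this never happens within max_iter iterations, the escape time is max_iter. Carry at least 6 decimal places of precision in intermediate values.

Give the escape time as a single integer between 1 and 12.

z_0 = 0 + 0i, c = -0.3710 + -0.3590i
Iter 1: z = -0.3710 + -0.3590i, |z|^2 = 0.2665
Iter 2: z = -0.3622 + -0.0926i, |z|^2 = 0.1398
Iter 3: z = -0.2484 + -0.2919i, |z|^2 = 0.1469
Iter 4: z = -0.3945 + -0.2140i, |z|^2 = 0.2014
Iter 5: z = -0.2612 + -0.1901i, |z|^2 = 0.1044
Iter 6: z = -0.3390 + -0.2597i, |z|^2 = 0.1823
Iter 7: z = -0.3236 + -0.1830i, |z|^2 = 0.1382
Iter 8: z = -0.2998 + -0.2406i, |z|^2 = 0.1478
Iter 9: z = -0.3390 + -0.2147i, |z|^2 = 0.1610
Iter 10: z = -0.3022 + -0.2134i, |z|^2 = 0.1369
Iter 11: z = -0.3252 + -0.2300i, |z|^2 = 0.1587

Answer: 12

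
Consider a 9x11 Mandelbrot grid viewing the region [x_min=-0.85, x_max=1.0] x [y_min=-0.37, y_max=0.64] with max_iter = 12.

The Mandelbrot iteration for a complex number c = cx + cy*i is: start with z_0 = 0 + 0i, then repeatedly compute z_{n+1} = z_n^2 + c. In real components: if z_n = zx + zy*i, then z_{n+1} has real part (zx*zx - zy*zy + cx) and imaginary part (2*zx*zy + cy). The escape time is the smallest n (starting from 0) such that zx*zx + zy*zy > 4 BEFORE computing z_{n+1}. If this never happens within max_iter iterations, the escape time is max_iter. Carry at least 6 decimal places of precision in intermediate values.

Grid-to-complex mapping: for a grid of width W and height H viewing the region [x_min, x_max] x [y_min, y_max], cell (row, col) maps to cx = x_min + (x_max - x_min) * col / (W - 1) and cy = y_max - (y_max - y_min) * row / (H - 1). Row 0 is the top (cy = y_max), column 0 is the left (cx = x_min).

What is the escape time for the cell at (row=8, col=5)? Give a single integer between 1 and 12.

z_0 = 0 + 0i, c = 0.3063 + -0.1680i
Iter 1: z = 0.3063 + -0.1680i, |z|^2 = 0.1220
Iter 2: z = 0.3718 + -0.2709i, |z|^2 = 0.2116
Iter 3: z = 0.3711 + -0.3694i, |z|^2 = 0.2742
Iter 4: z = 0.3075 + -0.4422i, |z|^2 = 0.2901
Iter 5: z = 0.2052 + -0.4399i, |z|^2 = 0.2357
Iter 6: z = 0.1548 + -0.3486i, |z|^2 = 0.1455
Iter 7: z = 0.2087 + -0.2759i, |z|^2 = 0.1197
Iter 8: z = 0.2737 + -0.2832i, |z|^2 = 0.1551
Iter 9: z = 0.3010 + -0.3230i, |z|^2 = 0.1949
Iter 10: z = 0.2925 + -0.3624i, |z|^2 = 0.2169
Iter 11: z = 0.2605 + -0.3800i, |z|^2 = 0.2122

Answer: 12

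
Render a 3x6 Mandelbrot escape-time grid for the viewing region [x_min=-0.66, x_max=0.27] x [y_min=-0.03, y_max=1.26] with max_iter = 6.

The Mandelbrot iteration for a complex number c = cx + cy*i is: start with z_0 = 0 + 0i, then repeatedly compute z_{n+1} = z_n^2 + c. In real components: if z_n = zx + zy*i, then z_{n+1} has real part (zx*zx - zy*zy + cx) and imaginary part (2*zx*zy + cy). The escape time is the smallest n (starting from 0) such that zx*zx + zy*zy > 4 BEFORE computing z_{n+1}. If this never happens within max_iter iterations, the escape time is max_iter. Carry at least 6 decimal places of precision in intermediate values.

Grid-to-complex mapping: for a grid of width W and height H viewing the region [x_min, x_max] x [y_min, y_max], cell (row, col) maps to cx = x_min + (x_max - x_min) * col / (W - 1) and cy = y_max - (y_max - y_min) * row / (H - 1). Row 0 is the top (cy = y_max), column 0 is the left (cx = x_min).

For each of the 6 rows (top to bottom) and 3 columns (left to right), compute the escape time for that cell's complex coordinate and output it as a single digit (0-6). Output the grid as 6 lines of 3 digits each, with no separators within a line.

Answer: 332
464
565
666
666
666

Derivation:
(row=0, col=0): c = -0.6600 + 1.2600i → escape time 3
(row=0, col=1): c = -0.1950 + 1.2600i → escape time 3
(row=0, col=2): c = 0.2700 + 1.2600i → escape time 2
(row=1, col=0): c = -0.6600 + 1.0020i → escape time 4
(row=1, col=1): c = -0.1950 + 1.0020i → escape time 6
(row=1, col=2): c = 0.2700 + 1.0020i → escape time 4
(row=2, col=0): c = -0.6600 + 0.7440i → escape time 5
(row=2, col=1): c = -0.1950 + 0.7440i → escape time 6
(row=2, col=2): c = 0.2700 + 0.7440i → escape time 5
(row=3, col=0): c = -0.6600 + 0.4860i → escape time 6
(row=3, col=1): c = -0.1950 + 0.4860i → escape time 6
(row=3, col=2): c = 0.2700 + 0.4860i → escape time 6
(row=4, col=0): c = -0.6600 + 0.2280i → escape time 6
(row=4, col=1): c = -0.1950 + 0.2280i → escape time 6
(row=4, col=2): c = 0.2700 + 0.2280i → escape time 6
(row=5, col=0): c = -0.6600 + -0.0300i → escape time 6
(row=5, col=1): c = -0.1950 + -0.0300i → escape time 6
(row=5, col=2): c = 0.2700 + -0.0300i → escape time 6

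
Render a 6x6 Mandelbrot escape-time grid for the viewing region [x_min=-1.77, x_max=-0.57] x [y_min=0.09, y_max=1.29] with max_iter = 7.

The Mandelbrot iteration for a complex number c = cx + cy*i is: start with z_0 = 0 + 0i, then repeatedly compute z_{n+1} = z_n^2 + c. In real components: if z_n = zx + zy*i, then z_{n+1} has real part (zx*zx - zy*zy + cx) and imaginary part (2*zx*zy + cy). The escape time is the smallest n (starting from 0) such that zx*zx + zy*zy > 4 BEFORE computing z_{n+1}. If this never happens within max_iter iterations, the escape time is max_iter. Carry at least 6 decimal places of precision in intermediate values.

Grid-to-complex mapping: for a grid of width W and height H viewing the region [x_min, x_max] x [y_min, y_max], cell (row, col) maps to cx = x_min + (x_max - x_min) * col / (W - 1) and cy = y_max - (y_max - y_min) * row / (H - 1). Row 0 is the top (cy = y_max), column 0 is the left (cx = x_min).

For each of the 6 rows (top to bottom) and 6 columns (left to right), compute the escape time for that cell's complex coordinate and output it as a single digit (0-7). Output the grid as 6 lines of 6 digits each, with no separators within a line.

Answer: 112233
123334
233344
333557
447777
477777

Derivation:
(row=0, col=0): c = -1.7700 + 1.2900i → escape time 1
(row=0, col=1): c = -1.5300 + 1.2900i → escape time 1
(row=0, col=2): c = -1.2900 + 1.2900i → escape time 2
(row=0, col=3): c = -1.0500 + 1.2900i → escape time 2
(row=0, col=4): c = -0.8100 + 1.2900i → escape time 3
(row=0, col=5): c = -0.5700 + 1.2900i → escape time 3
(row=1, col=0): c = -1.7700 + 1.0500i → escape time 1
(row=1, col=1): c = -1.5300 + 1.0500i → escape time 2
(row=1, col=2): c = -1.2900 + 1.0500i → escape time 3
(row=1, col=3): c = -1.0500 + 1.0500i → escape time 3
(row=1, col=4): c = -0.8100 + 1.0500i → escape time 3
(row=1, col=5): c = -0.5700 + 1.0500i → escape time 4
(row=2, col=0): c = -1.7700 + 0.8100i → escape time 2
(row=2, col=1): c = -1.5300 + 0.8100i → escape time 3
(row=2, col=2): c = -1.2900 + 0.8100i → escape time 3
(row=2, col=3): c = -1.0500 + 0.8100i → escape time 3
(row=2, col=4): c = -0.8100 + 0.8100i → escape time 4
(row=2, col=5): c = -0.5700 + 0.8100i → escape time 4
(row=3, col=0): c = -1.7700 + 0.5700i → escape time 3
(row=3, col=1): c = -1.5300 + 0.5700i → escape time 3
(row=3, col=2): c = -1.2900 + 0.5700i → escape time 3
(row=3, col=3): c = -1.0500 + 0.5700i → escape time 5
(row=3, col=4): c = -0.8100 + 0.5700i → escape time 5
(row=3, col=5): c = -0.5700 + 0.5700i → escape time 7
(row=4, col=0): c = -1.7700 + 0.3300i → escape time 4
(row=4, col=1): c = -1.5300 + 0.3300i → escape time 4
(row=4, col=2): c = -1.2900 + 0.3300i → escape time 7
(row=4, col=3): c = -1.0500 + 0.3300i → escape time 7
(row=4, col=4): c = -0.8100 + 0.3300i → escape time 7
(row=4, col=5): c = -0.5700 + 0.3300i → escape time 7
(row=5, col=0): c = -1.7700 + 0.0900i → escape time 4
(row=5, col=1): c = -1.5300 + 0.0900i → escape time 7
(row=5, col=2): c = -1.2900 + 0.0900i → escape time 7
(row=5, col=3): c = -1.0500 + 0.0900i → escape time 7
(row=5, col=4): c = -0.8100 + 0.0900i → escape time 7
(row=5, col=5): c = -0.5700 + 0.0900i → escape time 7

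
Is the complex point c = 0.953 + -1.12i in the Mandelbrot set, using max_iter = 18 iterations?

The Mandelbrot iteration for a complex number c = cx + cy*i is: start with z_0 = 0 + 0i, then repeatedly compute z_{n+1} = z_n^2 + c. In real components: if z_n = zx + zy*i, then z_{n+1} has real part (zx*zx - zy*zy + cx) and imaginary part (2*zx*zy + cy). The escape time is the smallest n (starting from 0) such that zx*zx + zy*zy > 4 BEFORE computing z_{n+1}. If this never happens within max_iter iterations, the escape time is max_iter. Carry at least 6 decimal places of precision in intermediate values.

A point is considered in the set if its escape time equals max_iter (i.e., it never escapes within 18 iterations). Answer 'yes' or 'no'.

Answer: no

Derivation:
z_0 = 0 + 0i, c = 0.9530 + -1.1200i
Iter 1: z = 0.9530 + -1.1200i, |z|^2 = 2.1626
Iter 2: z = 0.6068 + -3.2547i, |z|^2 = 10.9614
Escaped at iteration 2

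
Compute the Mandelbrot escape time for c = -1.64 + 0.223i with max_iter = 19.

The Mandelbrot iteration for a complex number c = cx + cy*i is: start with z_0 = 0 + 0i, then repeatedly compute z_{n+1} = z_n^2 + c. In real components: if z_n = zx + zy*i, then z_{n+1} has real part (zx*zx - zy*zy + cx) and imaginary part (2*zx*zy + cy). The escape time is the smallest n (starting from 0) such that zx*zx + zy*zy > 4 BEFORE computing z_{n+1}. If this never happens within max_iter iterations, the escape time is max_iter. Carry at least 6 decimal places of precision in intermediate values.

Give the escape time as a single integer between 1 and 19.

z_0 = 0 + 0i, c = -1.6400 + 0.2230i
Iter 1: z = -1.6400 + 0.2230i, |z|^2 = 2.7393
Iter 2: z = 0.9999 + -0.5084i, |z|^2 = 1.2583
Iter 3: z = -0.8988 + -0.7937i, |z|^2 = 1.4378
Iter 4: z = -1.4623 + 1.6498i, |z|^2 = 4.8600
Escaped at iteration 4

Answer: 4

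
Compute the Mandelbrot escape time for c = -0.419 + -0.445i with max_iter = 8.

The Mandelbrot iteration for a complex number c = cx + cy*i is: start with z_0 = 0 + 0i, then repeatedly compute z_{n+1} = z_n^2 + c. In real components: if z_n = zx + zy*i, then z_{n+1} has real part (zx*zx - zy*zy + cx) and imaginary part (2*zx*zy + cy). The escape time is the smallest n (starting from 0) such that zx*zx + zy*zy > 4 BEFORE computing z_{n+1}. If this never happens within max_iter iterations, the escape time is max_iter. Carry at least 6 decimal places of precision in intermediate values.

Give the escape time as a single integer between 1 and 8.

z_0 = 0 + 0i, c = -0.4190 + -0.4450i
Iter 1: z = -0.4190 + -0.4450i, |z|^2 = 0.3736
Iter 2: z = -0.4415 + -0.0721i, |z|^2 = 0.2001
Iter 3: z = -0.2293 + -0.3813i, |z|^2 = 0.1980
Iter 4: z = -0.5118 + -0.2701i, |z|^2 = 0.3349
Iter 5: z = -0.2300 + -0.1685i, |z|^2 = 0.0813
Iter 6: z = -0.3945 + -0.3675i, |z|^2 = 0.2907
Iter 7: z = -0.3984 + -0.1550i, |z|^2 = 0.1828

Answer: 8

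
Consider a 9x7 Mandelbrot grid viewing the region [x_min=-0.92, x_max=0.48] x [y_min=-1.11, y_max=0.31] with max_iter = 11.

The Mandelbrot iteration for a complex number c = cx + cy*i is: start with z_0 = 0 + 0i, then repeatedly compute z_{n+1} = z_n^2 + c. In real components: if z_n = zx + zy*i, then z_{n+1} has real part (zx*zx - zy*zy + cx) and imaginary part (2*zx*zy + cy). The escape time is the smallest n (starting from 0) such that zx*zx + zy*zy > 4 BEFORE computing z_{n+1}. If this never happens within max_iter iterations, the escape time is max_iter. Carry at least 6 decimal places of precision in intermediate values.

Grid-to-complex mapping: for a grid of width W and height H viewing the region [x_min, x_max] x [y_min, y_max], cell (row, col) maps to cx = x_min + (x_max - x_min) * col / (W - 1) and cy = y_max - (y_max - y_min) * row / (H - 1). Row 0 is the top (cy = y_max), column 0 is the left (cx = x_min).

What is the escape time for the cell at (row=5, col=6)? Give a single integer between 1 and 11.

z_0 = 0 + 0i, c = 0.1300 + -0.8733i
Iter 1: z = 0.1300 + -0.8733i, |z|^2 = 0.7796
Iter 2: z = -0.6158 + -1.1004i, |z|^2 = 1.5901
Iter 3: z = -0.7017 + 0.4819i, |z|^2 = 0.7246
Iter 4: z = 0.3901 + -1.5497i, |z|^2 = 2.5536
Iter 5: z = -2.1193 + -2.0822i, |z|^2 = 8.8270
Escaped at iteration 5

Answer: 5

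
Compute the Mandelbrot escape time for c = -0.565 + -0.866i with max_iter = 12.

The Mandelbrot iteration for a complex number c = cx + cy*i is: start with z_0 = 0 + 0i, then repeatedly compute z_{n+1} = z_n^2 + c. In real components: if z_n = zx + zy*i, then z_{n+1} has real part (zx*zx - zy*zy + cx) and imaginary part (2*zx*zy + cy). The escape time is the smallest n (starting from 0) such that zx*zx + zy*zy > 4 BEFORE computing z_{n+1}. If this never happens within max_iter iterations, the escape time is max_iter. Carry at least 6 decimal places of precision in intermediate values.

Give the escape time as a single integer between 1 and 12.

Answer: 4

Derivation:
z_0 = 0 + 0i, c = -0.5650 + -0.8660i
Iter 1: z = -0.5650 + -0.8660i, |z|^2 = 1.0692
Iter 2: z = -0.9957 + 0.1126i, |z|^2 = 1.0042
Iter 3: z = 0.4138 + -1.0902i, |z|^2 = 1.3598
Iter 4: z = -1.5823 + -1.7683i, |z|^2 = 5.6304
Escaped at iteration 4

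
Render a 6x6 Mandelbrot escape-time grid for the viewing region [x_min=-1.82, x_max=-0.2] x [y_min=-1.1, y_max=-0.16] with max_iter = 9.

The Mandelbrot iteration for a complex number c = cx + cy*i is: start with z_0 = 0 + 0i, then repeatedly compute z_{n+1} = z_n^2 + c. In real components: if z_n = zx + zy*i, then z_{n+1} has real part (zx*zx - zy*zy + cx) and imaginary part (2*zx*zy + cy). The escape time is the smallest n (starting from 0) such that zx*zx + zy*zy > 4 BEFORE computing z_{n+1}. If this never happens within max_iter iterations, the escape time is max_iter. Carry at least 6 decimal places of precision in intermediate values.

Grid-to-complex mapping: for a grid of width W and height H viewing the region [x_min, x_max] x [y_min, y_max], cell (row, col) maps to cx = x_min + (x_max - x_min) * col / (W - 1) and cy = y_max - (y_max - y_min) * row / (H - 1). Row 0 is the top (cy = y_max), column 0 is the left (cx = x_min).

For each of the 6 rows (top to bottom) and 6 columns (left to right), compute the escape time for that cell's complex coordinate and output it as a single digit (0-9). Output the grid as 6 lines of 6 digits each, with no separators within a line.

Answer: 459999
349899
334599
233479
133348
123339

Derivation:
(row=0, col=0): c = -1.8200 + -0.1600i → escape time 4
(row=0, col=1): c = -1.4960 + -0.1600i → escape time 5
(row=0, col=2): c = -1.1720 + -0.1600i → escape time 9
(row=0, col=3): c = -0.8480 + -0.1600i → escape time 9
(row=0, col=4): c = -0.5240 + -0.1600i → escape time 9
(row=0, col=5): c = -0.2000 + -0.1600i → escape time 9
(row=1, col=0): c = -1.8200 + -0.3480i → escape time 3
(row=1, col=1): c = -1.4960 + -0.3480i → escape time 4
(row=1, col=2): c = -1.1720 + -0.3480i → escape time 9
(row=1, col=3): c = -0.8480 + -0.3480i → escape time 8
(row=1, col=4): c = -0.5240 + -0.3480i → escape time 9
(row=1, col=5): c = -0.2000 + -0.3480i → escape time 9
(row=2, col=0): c = -1.8200 + -0.5360i → escape time 3
(row=2, col=1): c = -1.4960 + -0.5360i → escape time 3
(row=2, col=2): c = -1.1720 + -0.5360i → escape time 4
(row=2, col=3): c = -0.8480 + -0.5360i → escape time 5
(row=2, col=4): c = -0.5240 + -0.5360i → escape time 9
(row=2, col=5): c = -0.2000 + -0.5360i → escape time 9
(row=3, col=0): c = -1.8200 + -0.7240i → escape time 2
(row=3, col=1): c = -1.4960 + -0.7240i → escape time 3
(row=3, col=2): c = -1.1720 + -0.7240i → escape time 3
(row=3, col=3): c = -0.8480 + -0.7240i → escape time 4
(row=3, col=4): c = -0.5240 + -0.7240i → escape time 7
(row=3, col=5): c = -0.2000 + -0.7240i → escape time 9
(row=4, col=0): c = -1.8200 + -0.9120i → escape time 1
(row=4, col=1): c = -1.4960 + -0.9120i → escape time 3
(row=4, col=2): c = -1.1720 + -0.9120i → escape time 3
(row=4, col=3): c = -0.8480 + -0.9120i → escape time 3
(row=4, col=4): c = -0.5240 + -0.9120i → escape time 4
(row=4, col=5): c = -0.2000 + -0.9120i → escape time 8
(row=5, col=0): c = -1.8200 + -1.1000i → escape time 1
(row=5, col=1): c = -1.4960 + -1.1000i → escape time 2
(row=5, col=2): c = -1.1720 + -1.1000i → escape time 3
(row=5, col=3): c = -0.8480 + -1.1000i → escape time 3
(row=5, col=4): c = -0.5240 + -1.1000i → escape time 3
(row=5, col=5): c = -0.2000 + -1.1000i → escape time 9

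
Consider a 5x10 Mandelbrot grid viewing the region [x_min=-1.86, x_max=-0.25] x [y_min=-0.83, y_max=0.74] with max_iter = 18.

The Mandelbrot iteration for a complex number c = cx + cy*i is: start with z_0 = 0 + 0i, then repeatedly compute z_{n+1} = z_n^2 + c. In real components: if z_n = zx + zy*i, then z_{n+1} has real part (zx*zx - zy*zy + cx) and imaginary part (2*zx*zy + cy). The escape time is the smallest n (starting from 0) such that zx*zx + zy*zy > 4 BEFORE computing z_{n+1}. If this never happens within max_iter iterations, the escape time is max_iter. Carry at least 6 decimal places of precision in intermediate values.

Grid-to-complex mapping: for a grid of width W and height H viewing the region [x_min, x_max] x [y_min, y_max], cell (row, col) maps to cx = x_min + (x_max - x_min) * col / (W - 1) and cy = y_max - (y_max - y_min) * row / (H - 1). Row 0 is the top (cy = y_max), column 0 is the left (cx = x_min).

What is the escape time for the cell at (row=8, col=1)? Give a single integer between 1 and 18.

z_0 = 0 + 0i, c = -1.4575 + -0.6556i
Iter 1: z = -1.4575 + -0.6556i, |z|^2 = 2.5541
Iter 2: z = 0.2371 + 1.2554i, |z|^2 = 1.6322
Iter 3: z = -2.9773 + -0.0604i, |z|^2 = 8.8680
Escaped at iteration 3

Answer: 3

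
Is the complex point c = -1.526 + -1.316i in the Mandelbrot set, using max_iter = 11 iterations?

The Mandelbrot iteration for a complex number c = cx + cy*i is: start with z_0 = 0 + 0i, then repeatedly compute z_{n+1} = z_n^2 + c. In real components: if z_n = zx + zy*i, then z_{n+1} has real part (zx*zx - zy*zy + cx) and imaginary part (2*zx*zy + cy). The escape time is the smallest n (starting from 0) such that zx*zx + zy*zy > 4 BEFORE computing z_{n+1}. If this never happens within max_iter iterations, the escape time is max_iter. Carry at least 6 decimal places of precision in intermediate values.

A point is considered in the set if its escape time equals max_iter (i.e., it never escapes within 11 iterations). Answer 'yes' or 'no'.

z_0 = 0 + 0i, c = -1.5260 + -1.3160i
Iter 1: z = -1.5260 + -1.3160i, |z|^2 = 4.0605
Escaped at iteration 1

Answer: no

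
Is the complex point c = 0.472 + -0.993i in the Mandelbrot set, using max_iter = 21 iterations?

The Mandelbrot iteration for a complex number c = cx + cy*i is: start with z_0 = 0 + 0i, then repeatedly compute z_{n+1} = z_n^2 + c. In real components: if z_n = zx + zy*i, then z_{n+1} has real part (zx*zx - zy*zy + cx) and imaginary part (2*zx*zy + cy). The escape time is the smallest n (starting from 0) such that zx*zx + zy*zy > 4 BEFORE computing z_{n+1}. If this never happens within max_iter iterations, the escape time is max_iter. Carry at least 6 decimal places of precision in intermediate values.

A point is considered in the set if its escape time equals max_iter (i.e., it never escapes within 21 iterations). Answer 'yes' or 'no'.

z_0 = 0 + 0i, c = 0.4720 + -0.9930i
Iter 1: z = 0.4720 + -0.9930i, |z|^2 = 1.2088
Iter 2: z = -0.2913 + -1.9304i, |z|^2 = 3.8112
Iter 3: z = -3.1696 + 0.1315i, |z|^2 = 10.0635
Escaped at iteration 3

Answer: no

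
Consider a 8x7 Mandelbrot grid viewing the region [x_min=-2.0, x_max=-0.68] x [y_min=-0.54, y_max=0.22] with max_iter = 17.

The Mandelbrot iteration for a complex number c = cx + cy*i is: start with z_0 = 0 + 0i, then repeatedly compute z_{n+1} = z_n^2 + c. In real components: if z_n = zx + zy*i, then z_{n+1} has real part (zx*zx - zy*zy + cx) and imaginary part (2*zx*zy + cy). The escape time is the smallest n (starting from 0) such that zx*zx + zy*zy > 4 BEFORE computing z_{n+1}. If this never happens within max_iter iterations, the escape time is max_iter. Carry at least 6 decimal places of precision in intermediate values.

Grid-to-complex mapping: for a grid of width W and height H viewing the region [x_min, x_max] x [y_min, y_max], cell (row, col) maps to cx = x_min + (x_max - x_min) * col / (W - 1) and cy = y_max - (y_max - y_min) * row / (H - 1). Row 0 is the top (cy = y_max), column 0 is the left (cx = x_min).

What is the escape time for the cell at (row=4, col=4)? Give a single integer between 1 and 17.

z_0 = 0 + 0i, c = -1.2457 + -0.2867i
Iter 1: z = -1.2457 + -0.2867i, |z|^2 = 1.6340
Iter 2: z = 0.2239 + 0.4275i, |z|^2 = 0.2329
Iter 3: z = -1.3784 + -0.0952i, |z|^2 = 1.9090
Iter 4: z = 0.6451 + -0.0242i, |z|^2 = 0.4168
Iter 5: z = -0.8301 + -0.3179i, |z|^2 = 0.7902
Iter 6: z = -0.6577 + 0.2411i, |z|^2 = 0.4907
Iter 7: z = -0.8713 + -0.6039i, |z|^2 = 1.1238
Iter 8: z = -0.8512 + 0.7656i, |z|^2 = 1.3107
Iter 9: z = -1.1073 + -1.5901i, |z|^2 = 3.7545
Iter 10: z = -2.5478 + 3.2348i, |z|^2 = 16.9554
Escaped at iteration 10

Answer: 10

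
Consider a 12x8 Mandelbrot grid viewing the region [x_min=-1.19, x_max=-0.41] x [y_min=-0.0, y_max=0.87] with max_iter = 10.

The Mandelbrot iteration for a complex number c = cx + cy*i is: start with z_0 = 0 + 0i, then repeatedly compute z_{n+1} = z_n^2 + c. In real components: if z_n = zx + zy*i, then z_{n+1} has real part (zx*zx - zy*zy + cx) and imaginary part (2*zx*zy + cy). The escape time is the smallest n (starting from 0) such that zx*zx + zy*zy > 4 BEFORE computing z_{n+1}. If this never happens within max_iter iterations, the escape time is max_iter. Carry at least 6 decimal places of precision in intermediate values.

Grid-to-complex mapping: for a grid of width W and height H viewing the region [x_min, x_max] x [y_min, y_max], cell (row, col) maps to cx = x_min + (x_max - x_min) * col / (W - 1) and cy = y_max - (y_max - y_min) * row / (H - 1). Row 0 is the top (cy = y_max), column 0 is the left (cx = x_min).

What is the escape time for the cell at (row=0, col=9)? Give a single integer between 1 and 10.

Answer: 4

Derivation:
z_0 = 0 + 0i, c = -0.5518 + 0.8700i
Iter 1: z = -0.5518 + 0.8700i, |z|^2 = 1.0614
Iter 2: z = -1.0042 + -0.0902i, |z|^2 = 1.0166
Iter 3: z = 0.4485 + 1.0511i, |z|^2 = 1.3059
Iter 4: z = -1.4555 + 1.8128i, |z|^2 = 5.4047
Escaped at iteration 4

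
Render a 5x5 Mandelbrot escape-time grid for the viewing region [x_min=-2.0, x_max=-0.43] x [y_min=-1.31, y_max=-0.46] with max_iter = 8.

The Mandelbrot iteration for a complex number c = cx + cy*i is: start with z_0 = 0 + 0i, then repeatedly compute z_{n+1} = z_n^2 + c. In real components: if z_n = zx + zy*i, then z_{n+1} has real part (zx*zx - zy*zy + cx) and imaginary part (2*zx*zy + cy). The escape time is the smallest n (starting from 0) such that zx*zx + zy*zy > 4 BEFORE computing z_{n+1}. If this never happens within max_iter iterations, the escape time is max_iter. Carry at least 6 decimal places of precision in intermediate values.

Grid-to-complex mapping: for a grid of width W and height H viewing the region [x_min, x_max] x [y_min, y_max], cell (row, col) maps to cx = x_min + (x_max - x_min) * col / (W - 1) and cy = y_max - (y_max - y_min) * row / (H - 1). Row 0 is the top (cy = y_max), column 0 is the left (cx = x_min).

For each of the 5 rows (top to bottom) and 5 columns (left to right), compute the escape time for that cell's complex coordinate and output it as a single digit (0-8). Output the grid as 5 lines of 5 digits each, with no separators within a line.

(row=0, col=0): c = -2.0000 + -0.4600i → escape time 1
(row=0, col=1): c = -1.6075 + -0.4600i → escape time 3
(row=0, col=2): c = -1.2150 + -0.4600i → escape time 6
(row=0, col=3): c = -0.8225 + -0.4600i → escape time 6
(row=0, col=4): c = -0.4300 + -0.4600i → escape time 8
(row=1, col=0): c = -2.0000 + -0.6725i → escape time 1
(row=1, col=1): c = -1.6075 + -0.6725i → escape time 3
(row=1, col=2): c = -1.2150 + -0.6725i → escape time 3
(row=1, col=3): c = -0.8225 + -0.6725i → escape time 4
(row=1, col=4): c = -0.4300 + -0.6725i → escape time 8
(row=2, col=0): c = -2.0000 + -0.8850i → escape time 1
(row=2, col=1): c = -1.6075 + -0.8850i → escape time 3
(row=2, col=2): c = -1.2150 + -0.8850i → escape time 3
(row=2, col=3): c = -0.8225 + -0.8850i → escape time 4
(row=2, col=4): c = -0.4300 + -0.8850i → escape time 5
(row=3, col=0): c = -2.0000 + -1.0975i → escape time 1
(row=3, col=1): c = -1.6075 + -1.0975i → escape time 2
(row=3, col=2): c = -1.2150 + -1.0975i → escape time 3
(row=3, col=3): c = -0.8225 + -1.0975i → escape time 3
(row=3, col=4): c = -0.4300 + -1.0975i → escape time 4
(row=4, col=0): c = -2.0000 + -1.3100i → escape time 1
(row=4, col=1): c = -1.6075 + -1.3100i → escape time 1
(row=4, col=2): c = -1.2150 + -1.3100i → escape time 2
(row=4, col=3): c = -0.8225 + -1.3100i → escape time 2
(row=4, col=4): c = -0.4300 + -1.3100i → escape time 3

Answer: 13668
13348
13345
12334
11223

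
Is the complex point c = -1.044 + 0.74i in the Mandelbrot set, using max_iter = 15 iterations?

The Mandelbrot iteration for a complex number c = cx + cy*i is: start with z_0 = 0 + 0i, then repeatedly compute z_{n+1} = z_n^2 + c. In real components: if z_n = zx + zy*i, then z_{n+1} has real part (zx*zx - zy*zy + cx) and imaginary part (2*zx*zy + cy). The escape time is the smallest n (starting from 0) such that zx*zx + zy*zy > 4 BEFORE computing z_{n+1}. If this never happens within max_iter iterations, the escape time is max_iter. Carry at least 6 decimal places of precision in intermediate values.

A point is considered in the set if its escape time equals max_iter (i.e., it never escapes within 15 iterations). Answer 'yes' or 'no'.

Answer: no

Derivation:
z_0 = 0 + 0i, c = -1.0440 + 0.7400i
Iter 1: z = -1.0440 + 0.7400i, |z|^2 = 1.6375
Iter 2: z = -0.5017 + -0.8051i, |z|^2 = 0.8999
Iter 3: z = -1.4406 + 1.5478i, |z|^2 = 4.4709
Escaped at iteration 3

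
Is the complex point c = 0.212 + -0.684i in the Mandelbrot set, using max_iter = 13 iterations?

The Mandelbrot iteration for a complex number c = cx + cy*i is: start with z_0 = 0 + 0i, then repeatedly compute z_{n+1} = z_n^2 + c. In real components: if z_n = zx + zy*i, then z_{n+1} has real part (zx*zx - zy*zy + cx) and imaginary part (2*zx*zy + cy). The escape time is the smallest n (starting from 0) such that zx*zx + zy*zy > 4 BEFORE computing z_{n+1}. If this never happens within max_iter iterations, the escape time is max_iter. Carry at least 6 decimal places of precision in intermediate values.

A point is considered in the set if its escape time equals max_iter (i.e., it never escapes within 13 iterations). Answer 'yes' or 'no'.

z_0 = 0 + 0i, c = 0.2120 + -0.6840i
Iter 1: z = 0.2120 + -0.6840i, |z|^2 = 0.5128
Iter 2: z = -0.2109 + -0.9740i, |z|^2 = 0.9932
Iter 3: z = -0.6922 + -0.2731i, |z|^2 = 0.5538
Iter 4: z = 0.6166 + -0.3059i, |z|^2 = 0.4737
Iter 5: z = 0.4986 + -1.0612i, |z|^2 = 1.3747
Iter 6: z = -0.6655 + -1.7422i, |z|^2 = 3.4781
Iter 7: z = -2.3805 + 1.6347i, |z|^2 = 8.3390
Escaped at iteration 7

Answer: no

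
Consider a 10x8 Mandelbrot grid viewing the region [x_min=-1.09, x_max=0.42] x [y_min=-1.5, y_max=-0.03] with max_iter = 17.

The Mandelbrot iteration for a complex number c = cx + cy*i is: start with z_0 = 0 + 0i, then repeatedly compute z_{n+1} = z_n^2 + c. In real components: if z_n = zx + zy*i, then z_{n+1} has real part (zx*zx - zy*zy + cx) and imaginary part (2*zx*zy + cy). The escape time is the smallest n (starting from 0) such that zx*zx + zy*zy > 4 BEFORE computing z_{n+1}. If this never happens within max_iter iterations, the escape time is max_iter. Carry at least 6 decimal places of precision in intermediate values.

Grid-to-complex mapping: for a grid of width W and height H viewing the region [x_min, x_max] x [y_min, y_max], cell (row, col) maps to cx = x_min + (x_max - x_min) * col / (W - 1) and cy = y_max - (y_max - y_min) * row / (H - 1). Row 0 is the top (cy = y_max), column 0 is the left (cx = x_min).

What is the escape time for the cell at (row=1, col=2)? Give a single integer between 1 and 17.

Answer: 13

Derivation:
z_0 = 0 + 0i, c = -0.7544 + -0.2400i
Iter 1: z = -0.7544 + -0.2400i, |z|^2 = 0.6268
Iter 2: z = -0.2429 + 0.1221i, |z|^2 = 0.0739
Iter 3: z = -0.7104 + -0.2993i, |z|^2 = 0.5942
Iter 4: z = -0.3394 + 0.1853i, |z|^2 = 0.1495
Iter 5: z = -0.6736 + -0.3658i, |z|^2 = 0.5875
Iter 6: z = -0.4345 + 0.2527i, |z|^2 = 0.2527
Iter 7: z = -0.6295 + -0.4596i, |z|^2 = 0.6075
Iter 8: z = -0.5694 + 0.3387i, |z|^2 = 0.4389
Iter 9: z = -0.5449 + -0.6257i, |z|^2 = 0.6884
Iter 10: z = -0.8490 + 0.4419i, |z|^2 = 0.9161
Iter 11: z = -0.2289 + -0.9904i, |z|^2 = 1.0333
Iter 12: z = -1.6830 + 0.2134i, |z|^2 = 2.8779
Iter 13: z = 2.0323 + -0.9583i, |z|^2 = 5.0487
Escaped at iteration 13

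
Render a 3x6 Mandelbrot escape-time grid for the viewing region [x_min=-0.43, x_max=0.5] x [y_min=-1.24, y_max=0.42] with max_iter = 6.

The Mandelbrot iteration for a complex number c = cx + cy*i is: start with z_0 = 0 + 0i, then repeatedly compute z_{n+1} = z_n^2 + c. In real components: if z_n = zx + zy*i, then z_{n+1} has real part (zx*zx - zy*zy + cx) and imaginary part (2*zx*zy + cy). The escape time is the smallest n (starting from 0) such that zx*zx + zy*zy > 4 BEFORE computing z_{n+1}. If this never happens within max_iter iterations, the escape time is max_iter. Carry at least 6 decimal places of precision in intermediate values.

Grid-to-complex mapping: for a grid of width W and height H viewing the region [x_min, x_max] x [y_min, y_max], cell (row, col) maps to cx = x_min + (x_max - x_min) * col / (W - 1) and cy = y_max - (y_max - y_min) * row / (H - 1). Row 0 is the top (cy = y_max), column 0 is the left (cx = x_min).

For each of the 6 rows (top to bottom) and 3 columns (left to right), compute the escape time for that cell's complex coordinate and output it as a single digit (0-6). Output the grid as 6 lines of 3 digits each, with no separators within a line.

(row=0, col=0): c = -0.4300 + 0.4200i → escape time 6
(row=0, col=1): c = 0.0350 + 0.4200i → escape time 6
(row=0, col=2): c = 0.5000 + 0.4200i → escape time 5
(row=1, col=0): c = -0.4300 + 0.0880i → escape time 6
(row=1, col=1): c = 0.0350 + 0.0880i → escape time 6
(row=1, col=2): c = 0.5000 + 0.0880i → escape time 5
(row=2, col=0): c = -0.4300 + -0.2440i → escape time 6
(row=2, col=1): c = 0.0350 + -0.2440i → escape time 6
(row=2, col=2): c = 0.5000 + -0.2440i → escape time 5
(row=3, col=0): c = -0.4300 + -0.5760i → escape time 6
(row=3, col=1): c = 0.0350 + -0.5760i → escape time 6
(row=3, col=2): c = 0.5000 + -0.5760i → escape time 4
(row=4, col=0): c = -0.4300 + -0.9080i → escape time 5
(row=4, col=1): c = 0.0350 + -0.9080i → escape time 6
(row=4, col=2): c = 0.5000 + -0.9080i → escape time 3
(row=5, col=0): c = -0.4300 + -1.2400i → escape time 3
(row=5, col=1): c = 0.0350 + -1.2400i → escape time 2
(row=5, col=2): c = 0.5000 + -1.2400i → escape time 2

Answer: 665
665
665
664
563
322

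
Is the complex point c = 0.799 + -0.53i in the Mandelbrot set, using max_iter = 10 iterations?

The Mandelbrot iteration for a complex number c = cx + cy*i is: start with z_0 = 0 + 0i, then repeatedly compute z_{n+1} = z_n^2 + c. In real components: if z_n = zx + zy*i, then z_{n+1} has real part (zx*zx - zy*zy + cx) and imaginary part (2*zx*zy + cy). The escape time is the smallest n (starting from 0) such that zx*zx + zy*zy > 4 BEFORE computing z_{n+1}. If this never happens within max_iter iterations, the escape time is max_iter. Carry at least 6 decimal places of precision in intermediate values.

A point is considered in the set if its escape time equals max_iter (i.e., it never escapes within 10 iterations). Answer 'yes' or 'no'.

z_0 = 0 + 0i, c = 0.7990 + -0.5300i
Iter 1: z = 0.7990 + -0.5300i, |z|^2 = 0.9193
Iter 2: z = 1.1565 + -1.3769i, |z|^2 = 3.2335
Iter 3: z = 0.2405 + -3.7149i, |z|^2 = 13.8581
Escaped at iteration 3

Answer: no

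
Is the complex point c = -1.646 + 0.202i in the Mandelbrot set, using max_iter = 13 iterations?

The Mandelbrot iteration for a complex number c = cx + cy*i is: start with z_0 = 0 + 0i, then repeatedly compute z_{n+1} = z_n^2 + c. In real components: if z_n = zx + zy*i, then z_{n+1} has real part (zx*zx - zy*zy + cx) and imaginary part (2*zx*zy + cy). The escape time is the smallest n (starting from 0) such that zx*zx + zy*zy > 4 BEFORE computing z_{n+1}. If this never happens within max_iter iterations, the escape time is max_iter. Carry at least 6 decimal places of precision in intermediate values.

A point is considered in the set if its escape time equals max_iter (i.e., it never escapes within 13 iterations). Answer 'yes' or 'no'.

Answer: no

Derivation:
z_0 = 0 + 0i, c = -1.6460 + 0.2020i
Iter 1: z = -1.6460 + 0.2020i, |z|^2 = 2.7501
Iter 2: z = 1.0225 + -0.4630i, |z|^2 = 1.2599
Iter 3: z = -0.8148 + -0.7448i, |z|^2 = 1.2187
Iter 4: z = -1.5368 + 1.4158i, |z|^2 = 4.3662
Escaped at iteration 4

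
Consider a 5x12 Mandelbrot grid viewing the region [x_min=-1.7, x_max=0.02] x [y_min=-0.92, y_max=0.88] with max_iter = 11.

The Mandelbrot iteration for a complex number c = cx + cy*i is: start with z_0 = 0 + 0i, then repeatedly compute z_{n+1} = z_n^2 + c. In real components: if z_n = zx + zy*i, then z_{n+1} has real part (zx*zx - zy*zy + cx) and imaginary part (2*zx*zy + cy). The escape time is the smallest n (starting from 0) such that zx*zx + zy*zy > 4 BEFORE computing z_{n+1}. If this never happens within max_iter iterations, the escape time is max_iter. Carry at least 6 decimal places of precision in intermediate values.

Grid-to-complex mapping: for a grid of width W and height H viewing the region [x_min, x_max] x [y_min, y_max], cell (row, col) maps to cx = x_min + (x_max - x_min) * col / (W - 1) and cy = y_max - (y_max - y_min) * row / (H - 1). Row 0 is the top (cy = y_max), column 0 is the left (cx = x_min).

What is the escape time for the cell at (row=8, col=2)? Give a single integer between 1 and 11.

z_0 = 0 + 0i, c = -0.8400 + -0.4291i
Iter 1: z = -0.8400 + -0.4291i, |z|^2 = 0.8897
Iter 2: z = -0.3185 + 0.2918i, |z|^2 = 0.1866
Iter 3: z = -0.8237 + -0.6150i, |z|^2 = 1.0566
Iter 4: z = -0.5397 + 0.5840i, |z|^2 = 0.6323
Iter 5: z = -0.8897 + -1.0595i, |z|^2 = 1.9141
Iter 6: z = -1.1709 + 1.4562i, |z|^2 = 3.4915
Iter 7: z = -1.5896 + -3.8392i, |z|^2 = 17.2661
Escaped at iteration 7

Answer: 7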